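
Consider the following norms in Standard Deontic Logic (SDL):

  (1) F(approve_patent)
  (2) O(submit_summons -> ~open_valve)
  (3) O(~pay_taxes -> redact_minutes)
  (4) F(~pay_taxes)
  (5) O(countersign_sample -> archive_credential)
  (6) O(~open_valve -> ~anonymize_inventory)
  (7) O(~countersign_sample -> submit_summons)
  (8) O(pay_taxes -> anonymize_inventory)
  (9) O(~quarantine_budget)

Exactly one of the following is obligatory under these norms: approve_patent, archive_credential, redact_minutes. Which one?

Premise 4 is F(~pay_taxes), i.e. O(pay_taxes).
Applying K to premise 8 (O(pay_taxes -> anonymize_inventory)) and O(pay_taxes) yields O(anonymize_inventory).
Premise 6 is O(~open_valve -> ~anonymize_inventory); contrapositively O(anonymize_inventory -> open_valve). Since O(anonymize_inventory) holds, K gives O(open_valve).
Premise 2 is O(submit_summons -> ~open_valve); contrapositively O(open_valve -> ~submit_summons). Since O(open_valve) holds, K gives O(~submit_summons).
Premise 7 is O(~countersign_sample -> submit_summons); contrapositively O(~submit_summons -> countersign_sample). Since O(~submit_summons) holds, K gives O(countersign_sample).
Premise 5 is O(countersign_sample -> archive_credential); since O(countersign_sample), deontic closure gives O(archive_credential).
So O(archive_credential) holds — archive_credential is obligatory. None of the other listed options is made obligatory by any chain of premises.

archive_credential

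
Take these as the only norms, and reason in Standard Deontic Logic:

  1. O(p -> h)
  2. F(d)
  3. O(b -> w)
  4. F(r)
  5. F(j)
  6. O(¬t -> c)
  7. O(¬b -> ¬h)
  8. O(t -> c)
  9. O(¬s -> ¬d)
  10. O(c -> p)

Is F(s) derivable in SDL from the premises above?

Premise 9 is O(¬s -> ¬d); even if O(¬d) held, inferring O(¬s) would be affirming the consequent — invalid.
No other premise forces O(¬s). An ideal world satisfying every premise can still have s true, so F(s) is not derivable.

No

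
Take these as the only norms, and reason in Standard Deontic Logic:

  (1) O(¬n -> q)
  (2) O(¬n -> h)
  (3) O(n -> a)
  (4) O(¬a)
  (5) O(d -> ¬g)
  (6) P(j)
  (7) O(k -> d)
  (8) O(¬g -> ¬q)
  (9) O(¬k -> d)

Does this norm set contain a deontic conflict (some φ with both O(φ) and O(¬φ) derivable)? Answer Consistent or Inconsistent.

Inconsistent

Premises 7 and 9 cover both cases: O(k -> d) and O(¬k -> d). Since k ∨ ¬k is a tautology, O(d) follows.
With premise 5, O(d -> ¬g), the K-axiom yields O(¬g).
Premise 8 is O(¬g -> ¬q); since O(¬g), deontic closure gives O(¬q).
Premise 1, O(¬n -> q), contraposes to O(¬q -> n); with O(¬q) we get O(n).
Applying K to premise 3 (O(n -> a)) and O(n) yields O(a).
Yet premise 4 states O(¬a).
We now have both O(a) and O(¬a) — a is simultaneously obligatory and forbidden, violating the D-axiom.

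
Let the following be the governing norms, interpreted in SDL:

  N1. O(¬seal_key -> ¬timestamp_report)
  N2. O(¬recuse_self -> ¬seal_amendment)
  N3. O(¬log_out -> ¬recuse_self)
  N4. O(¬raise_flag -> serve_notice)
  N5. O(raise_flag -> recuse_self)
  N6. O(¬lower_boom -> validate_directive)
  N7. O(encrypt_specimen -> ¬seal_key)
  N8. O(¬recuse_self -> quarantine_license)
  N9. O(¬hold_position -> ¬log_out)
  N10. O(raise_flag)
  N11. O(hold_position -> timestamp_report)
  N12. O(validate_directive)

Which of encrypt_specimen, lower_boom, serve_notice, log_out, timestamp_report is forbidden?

encrypt_specimen

Premise 10 states O(raise_flag) outright.
Premise 5 is O(raise_flag -> recuse_self); since O(raise_flag), deontic closure gives O(recuse_self).
Premise 3 is O(¬log_out -> ¬recuse_self); contrapositively O(recuse_self -> log_out). Since O(recuse_self) holds, K gives O(log_out).
The contrapositive of premise 9 (O(¬hold_position -> ¬log_out)) is O(log_out -> hold_position), and O(log_out) is already established, so O(hold_position).
With premise 11, O(hold_position -> timestamp_report), the K-axiom yields O(timestamp_report).
The contrapositive of premise 1 (O(¬seal_key -> ¬timestamp_report)) is O(timestamp_report -> seal_key), and O(timestamp_report) is already established, so O(seal_key).
The contrapositive of premise 7 (O(encrypt_specimen -> ¬seal_key)) is O(seal_key -> ¬encrypt_specimen), and O(seal_key) is already established, so O(¬encrypt_specimen).
So O(¬encrypt_specimen) holds, i.e. encrypt_specimen is forbidden. None of the other listed options is forbidden under the premises.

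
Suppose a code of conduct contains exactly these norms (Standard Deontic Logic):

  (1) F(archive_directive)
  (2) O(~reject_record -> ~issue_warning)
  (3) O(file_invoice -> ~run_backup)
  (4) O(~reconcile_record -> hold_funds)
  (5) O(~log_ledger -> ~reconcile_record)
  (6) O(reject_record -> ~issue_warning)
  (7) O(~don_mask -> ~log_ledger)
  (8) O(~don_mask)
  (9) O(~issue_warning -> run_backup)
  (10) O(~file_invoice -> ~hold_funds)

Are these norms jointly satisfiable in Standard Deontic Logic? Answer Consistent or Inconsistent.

Inconsistent

Premises 6 and 2 cover both cases: O(reject_record -> ~issue_warning) and O(~reject_record -> ~issue_warning). Since reject_record ∨ ~reject_record is a tautology, O(~issue_warning) follows.
Applying K to premise 9 (O(~issue_warning -> run_backup)) and O(~issue_warning) yields O(run_backup).
The contrapositive of premise 3 (O(file_invoice -> ~run_backup)) is O(run_backup -> ~file_invoice), and O(run_backup) is already established, so O(~file_invoice).
Applying K to premise 10 (O(~file_invoice -> ~hold_funds)) and O(~file_invoice) yields O(~hold_funds).
Premise 4 is O(~reconcile_record -> hold_funds); contrapositively O(~hold_funds -> reconcile_record). Since O(~hold_funds) holds, K gives O(reconcile_record).
The contrapositive of premise 5 (O(~log_ledger -> ~reconcile_record)) is O(reconcile_record -> log_ledger), and O(reconcile_record) is already established, so O(log_ledger).
The contrapositive of premise 7 (O(~don_mask -> ~log_ledger)) is O(log_ledger -> don_mask), and O(log_ledger) is already established, so O(don_mask).
Yet premise 8 states O(~don_mask).
We now have both O(don_mask) and O(~don_mask) — don_mask is simultaneously obligatory and forbidden, violating the D-axiom.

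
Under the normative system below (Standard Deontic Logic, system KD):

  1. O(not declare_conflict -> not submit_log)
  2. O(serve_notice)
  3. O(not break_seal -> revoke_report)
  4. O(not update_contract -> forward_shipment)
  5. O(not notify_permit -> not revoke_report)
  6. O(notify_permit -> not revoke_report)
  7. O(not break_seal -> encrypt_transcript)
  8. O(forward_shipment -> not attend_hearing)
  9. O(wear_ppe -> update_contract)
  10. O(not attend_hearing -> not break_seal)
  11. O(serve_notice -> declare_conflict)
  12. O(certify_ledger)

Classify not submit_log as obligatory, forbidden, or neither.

Premise 1 is O(not declare_conflict -> not submit_log), but O(not declare_conflict) is not derivable from the premises, so it does not yield O(not submit_log).
No premise or chain of K-axiom applications forces O(not submit_log), and none forces O(submit_log). So not submit_log is neither obligatory nor forbidden under these norms.

Neither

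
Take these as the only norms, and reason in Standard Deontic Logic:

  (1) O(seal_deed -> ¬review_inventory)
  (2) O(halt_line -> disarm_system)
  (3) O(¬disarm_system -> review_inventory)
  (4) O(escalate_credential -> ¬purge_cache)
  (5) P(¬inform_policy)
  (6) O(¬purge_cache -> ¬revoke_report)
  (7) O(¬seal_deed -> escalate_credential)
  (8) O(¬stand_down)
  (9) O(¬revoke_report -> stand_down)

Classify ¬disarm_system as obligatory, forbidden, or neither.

Forbidden

From premise 8 we have O(¬stand_down).
Premise 9 is O(¬revoke_report -> stand_down); contrapositively O(¬stand_down -> revoke_report). Since O(¬stand_down) holds, K gives O(revoke_report).
Premise 6, O(¬purge_cache -> ¬revoke_report), contraposes to O(revoke_report -> purge_cache); with O(revoke_report) we get O(purge_cache).
Premise 4 is O(escalate_credential -> ¬purge_cache); contrapositively O(purge_cache -> ¬escalate_credential). Since O(purge_cache) holds, K gives O(¬escalate_credential).
The contrapositive of premise 7 (O(¬seal_deed -> escalate_credential)) is O(¬escalate_credential -> seal_deed), and O(¬escalate_credential) is already established, so O(seal_deed).
From O(seal_deed) and premise 1, O(seal_deed -> ¬review_inventory), we obtain O(¬review_inventory).
Premise 3, O(¬disarm_system -> review_inventory), contraposes to O(¬review_inventory -> disarm_system); with O(¬review_inventory) we get O(disarm_system).
Premises 2, 5 do not contribute to this derivation.
Thus O(disarm_system), which is F(¬disarm_system): ¬disarm_system is forbidden.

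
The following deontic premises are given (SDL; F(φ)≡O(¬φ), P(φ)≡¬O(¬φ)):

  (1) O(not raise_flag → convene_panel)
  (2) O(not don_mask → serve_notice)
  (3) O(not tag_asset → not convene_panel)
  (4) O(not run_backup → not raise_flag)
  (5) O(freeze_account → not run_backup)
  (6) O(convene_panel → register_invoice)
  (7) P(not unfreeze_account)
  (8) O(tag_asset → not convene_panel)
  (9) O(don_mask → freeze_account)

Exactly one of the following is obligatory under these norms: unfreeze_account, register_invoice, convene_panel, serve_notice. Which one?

Premises 8 and 3 cover both cases: O(tag_asset → not convene_panel) and O(not tag_asset → not convene_panel). Since tag_asset ∨ not tag_asset is a tautology, O(not convene_panel) follows.
Premise 1 is O(not raise_flag → convene_panel); contrapositively O(not convene_panel → raise_flag). Since O(not convene_panel) holds, K gives O(raise_flag).
The contrapositive of premise 4 (O(not run_backup → not raise_flag)) is O(raise_flag → run_backup), and O(raise_flag) is already established, so O(run_backup).
Premise 5, O(freeze_account → not run_backup), contraposes to O(run_backup → not freeze_account); with O(run_backup) we get O(not freeze_account).
Premise 9 is O(don_mask → freeze_account); contrapositively O(not freeze_account → not don_mask). Since O(not freeze_account) holds, K gives O(not don_mask).
Applying K to premise 2 (O(not don_mask → serve_notice)) and O(not don_mask) yields O(serve_notice).
So O(serve_notice) holds — serve_notice is obligatory. None of the other listed options is made obligatory by any chain of premises.

serve_notice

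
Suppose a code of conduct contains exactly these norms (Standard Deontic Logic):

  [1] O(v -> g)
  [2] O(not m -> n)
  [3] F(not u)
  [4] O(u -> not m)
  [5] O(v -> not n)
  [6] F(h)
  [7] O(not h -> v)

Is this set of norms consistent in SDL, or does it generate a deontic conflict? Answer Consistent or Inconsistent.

Premise 3, F(not u), is equivalent to O(u).
From O(u) and premise 4, O(u -> not m), we obtain O(not m).
Applying K to premise 2 (O(not m -> n)) and O(not m) yields O(n).
Premise 5 is O(v -> not n); contrapositively O(n -> not v). Since O(n) holds, K gives O(not v).
The contrapositive of premise 7 (O(not h -> v)) is O(not v -> h), and O(not v) is already established, so O(h).
But premise 6, F(h), means O(not h).
We now have both O(h) and O(not h) — h is simultaneously obligatory and forbidden, violating the D-axiom.

Inconsistent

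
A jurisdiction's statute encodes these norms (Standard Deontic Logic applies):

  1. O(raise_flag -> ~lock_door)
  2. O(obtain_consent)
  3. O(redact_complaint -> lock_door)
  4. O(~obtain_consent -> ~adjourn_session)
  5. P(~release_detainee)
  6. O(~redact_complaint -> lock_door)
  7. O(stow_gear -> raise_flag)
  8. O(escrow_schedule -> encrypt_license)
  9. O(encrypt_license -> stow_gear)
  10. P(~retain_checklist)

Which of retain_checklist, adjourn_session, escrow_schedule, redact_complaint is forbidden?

escrow_schedule

Premises 3 and 6 cover both cases: O(redact_complaint -> lock_door) and O(~redact_complaint -> lock_door). Since redact_complaint ∨ ~redact_complaint is a tautology, O(lock_door) follows.
Premise 1, O(raise_flag -> ~lock_door), contraposes to O(lock_door -> ~raise_flag); with O(lock_door) we get O(~raise_flag).
Premise 7, O(stow_gear -> raise_flag), contraposes to O(~raise_flag -> ~stow_gear); with O(~raise_flag) we get O(~stow_gear).
Premise 9 is O(encrypt_license -> stow_gear); contrapositively O(~stow_gear -> ~encrypt_license). Since O(~stow_gear) holds, K gives O(~encrypt_license).
Premise 8 is O(escrow_schedule -> encrypt_license); contrapositively O(~encrypt_license -> ~escrow_schedule). Since O(~encrypt_license) holds, K gives O(~escrow_schedule).
So O(~escrow_schedule) holds, i.e. escrow_schedule is forbidden. None of the other listed options is forbidden under the premises.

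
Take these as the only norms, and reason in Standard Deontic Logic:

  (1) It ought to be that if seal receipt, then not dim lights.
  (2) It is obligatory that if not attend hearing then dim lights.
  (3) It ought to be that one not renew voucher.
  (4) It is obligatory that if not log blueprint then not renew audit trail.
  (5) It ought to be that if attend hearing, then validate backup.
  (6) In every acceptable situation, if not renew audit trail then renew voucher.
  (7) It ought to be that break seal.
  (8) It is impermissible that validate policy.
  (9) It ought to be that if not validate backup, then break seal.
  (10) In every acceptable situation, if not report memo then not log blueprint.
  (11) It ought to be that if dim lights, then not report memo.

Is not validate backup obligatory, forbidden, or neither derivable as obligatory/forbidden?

Forbidden

From premise 3 we have O(¬renew_voucher).
The contrapositive of premise 6 (O(¬renew_audit_trail → renew_voucher)) is O(¬renew_voucher → renew_audit_trail), and O(¬renew_voucher) is already established, so O(renew_audit_trail).
The contrapositive of premise 4 (O(¬log_blueprint → ¬renew_audit_trail)) is O(renew_audit_trail → log_blueprint), and O(renew_audit_trail) is already established, so O(log_blueprint).
The contrapositive of premise 10 (O(¬report_memo → ¬log_blueprint)) is O(log_blueprint → report_memo), and O(log_blueprint) is already established, so O(report_memo).
Premise 11, O(dim_lights → ¬report_memo), contraposes to O(report_memo → ¬dim_lights); with O(report_memo) we get O(¬dim_lights).
Premise 2 is O(¬attend_hearing → dim_lights); contrapositively O(¬dim_lights → attend_hearing). Since O(¬dim_lights) holds, K gives O(attend_hearing).
Applying K to premise 5 (O(attend_hearing → validate_backup)) and O(attend_hearing) yields O(validate_backup).
Premises 1, 7, 8, 9 do not contribute to this derivation.
Thus O(validate_backup), which is F(¬validate_backup): ¬validate_backup is forbidden.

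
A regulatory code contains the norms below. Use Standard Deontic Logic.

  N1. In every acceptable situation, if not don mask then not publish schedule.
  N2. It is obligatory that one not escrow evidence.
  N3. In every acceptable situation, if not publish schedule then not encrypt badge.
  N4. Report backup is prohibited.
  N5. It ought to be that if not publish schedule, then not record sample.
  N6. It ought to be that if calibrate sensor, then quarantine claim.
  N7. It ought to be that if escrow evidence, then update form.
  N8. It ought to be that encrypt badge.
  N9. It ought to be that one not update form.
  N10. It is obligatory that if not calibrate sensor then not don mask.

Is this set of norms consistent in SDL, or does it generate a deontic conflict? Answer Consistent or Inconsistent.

Consistent

Premise 7 is O(escrow_evidence → update_form), but O(escrow_evidence) is not derivable from the premises, so it does not yield O(update_form).
So O(update_form) is not derivable, and the apparent clash with O(¬update_form) does not arise.
A world satisfying every obligation exists (e.g. calibrate_sensor=true, don_mask=true, encrypt_badge=true, escrow_evidence=false, publish_schedule=true, quarantine_claim=true, record_sample=false, report_backup=false, update_form=false); no atom is both obligatory and forbidden, so the set is consistent.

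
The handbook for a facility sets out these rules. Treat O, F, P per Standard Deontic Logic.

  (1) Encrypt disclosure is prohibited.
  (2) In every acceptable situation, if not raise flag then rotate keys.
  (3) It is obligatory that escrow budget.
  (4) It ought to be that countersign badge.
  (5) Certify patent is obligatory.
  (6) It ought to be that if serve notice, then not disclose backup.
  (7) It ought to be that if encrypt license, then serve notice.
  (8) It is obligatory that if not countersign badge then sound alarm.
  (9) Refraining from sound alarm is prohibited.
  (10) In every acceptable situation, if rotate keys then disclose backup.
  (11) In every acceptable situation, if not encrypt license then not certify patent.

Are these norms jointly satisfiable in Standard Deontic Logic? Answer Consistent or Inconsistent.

Consistent

Premise 8 is O(¬countersign_badge → sound_alarm); even if O(sound_alarm) held, inferring O(¬countersign_badge) would be affirming the consequent — invalid.
So O(¬countersign_badge) is not derivable, and the apparent clash with O(countersign_badge) does not arise.
A world satisfying every obligation exists (e.g. certify_patent=true, countersign_badge=true, disclose_backup=false, encrypt_disclosure=false, encrypt_license=true, escrow_budget=true, raise_flag=true, rotate_keys=false, serve_notice=true, sound_alarm=true); no atom is both obligatory and forbidden, so the set is consistent.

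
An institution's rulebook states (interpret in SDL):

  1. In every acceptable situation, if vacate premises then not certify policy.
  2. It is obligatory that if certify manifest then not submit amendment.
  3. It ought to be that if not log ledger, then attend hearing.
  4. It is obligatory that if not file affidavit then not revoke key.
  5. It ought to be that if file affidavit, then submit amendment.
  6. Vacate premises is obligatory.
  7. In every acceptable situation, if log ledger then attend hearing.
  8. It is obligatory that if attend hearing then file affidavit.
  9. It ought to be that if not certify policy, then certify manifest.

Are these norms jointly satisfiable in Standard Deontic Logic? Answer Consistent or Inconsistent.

Inconsistent

Premises 3 and 7 cover both cases: O(¬log_ledger → attend_hearing) and O(log_ledger → attend_hearing). Since ¬log_ledger ∨ log_ledger is a tautology, O(attend_hearing) follows.
Applying K to premise 8 (O(attend_hearing → file_affidavit)) and O(attend_hearing) yields O(file_affidavit).
Premise 5 is O(file_affidavit → submit_amendment); since O(file_affidavit), deontic closure gives O(submit_amendment).
The contrapositive of premise 2 (O(certify_manifest → ¬submit_amendment)) is O(submit_amendment → ¬certify_manifest), and O(submit_amendment) is already established, so O(¬certify_manifest).
Premise 9 is O(¬certify_policy → certify_manifest); contrapositively O(¬certify_manifest → certify_policy). Since O(¬certify_manifest) holds, K gives O(certify_policy).
Premise 1, O(vacate_premises → ¬certify_policy), contraposes to O(certify_policy → ¬vacate_premises); with O(certify_policy) we get O(¬vacate_premises).
Yet premise 6 states O(vacate_premises).
We now have both O(¬vacate_premises) and O(vacate_premises) — vacate_premises is simultaneously obligatory and forbidden, violating the D-axiom.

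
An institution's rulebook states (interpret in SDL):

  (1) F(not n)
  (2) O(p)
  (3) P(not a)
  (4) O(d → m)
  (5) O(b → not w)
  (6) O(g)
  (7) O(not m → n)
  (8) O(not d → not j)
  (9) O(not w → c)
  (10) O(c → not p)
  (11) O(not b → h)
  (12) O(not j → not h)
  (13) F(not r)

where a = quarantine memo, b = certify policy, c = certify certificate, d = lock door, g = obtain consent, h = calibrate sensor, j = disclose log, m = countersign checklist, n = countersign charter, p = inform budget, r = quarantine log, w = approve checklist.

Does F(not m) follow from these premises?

Yes

Premise 2 gives O(p).
The contrapositive of premise 10 (O(c → not p)) is O(p → not c), and O(p) is already established, so O(not c).
The contrapositive of premise 9 (O(not w → c)) is O(not c → w), and O(not c) is already established, so O(w).
The contrapositive of premise 5 (O(b → not w)) is O(w → not b), and O(w) is already established, so O(not b).
From O(not b) and premise 11, O(not b → h), we obtain O(h).
Premise 12, O(not j → not h), contraposes to O(h → j); with O(h) we get O(j).
Premise 8 is O(not d → not j); contrapositively O(j → d). Since O(j) holds, K gives O(d).
Premise 4 is O(d → m); since O(d), deontic closure gives O(m).
Premises 1, 3, 6, 7, 13 do not contribute to this derivation.
So O(m) holds, i.e. F(not m). The claim follows.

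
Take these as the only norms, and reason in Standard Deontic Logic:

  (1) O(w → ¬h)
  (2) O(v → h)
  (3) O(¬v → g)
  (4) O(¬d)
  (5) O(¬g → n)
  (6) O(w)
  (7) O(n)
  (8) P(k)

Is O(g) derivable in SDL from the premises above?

Premise 6 states O(w) outright.
Applying K to premise 1 (O(w → ¬h)) and O(w) yields O(¬h).
The contrapositive of premise 2 (O(v → h)) is O(¬h → ¬v), and O(¬h) is already established, so O(¬v).
Premise 3 is O(¬v → g); since O(¬v), deontic closure gives O(g).
Premises 4, 5, 7, 8 do not contribute to this derivation.
So O(g) follows.

Yes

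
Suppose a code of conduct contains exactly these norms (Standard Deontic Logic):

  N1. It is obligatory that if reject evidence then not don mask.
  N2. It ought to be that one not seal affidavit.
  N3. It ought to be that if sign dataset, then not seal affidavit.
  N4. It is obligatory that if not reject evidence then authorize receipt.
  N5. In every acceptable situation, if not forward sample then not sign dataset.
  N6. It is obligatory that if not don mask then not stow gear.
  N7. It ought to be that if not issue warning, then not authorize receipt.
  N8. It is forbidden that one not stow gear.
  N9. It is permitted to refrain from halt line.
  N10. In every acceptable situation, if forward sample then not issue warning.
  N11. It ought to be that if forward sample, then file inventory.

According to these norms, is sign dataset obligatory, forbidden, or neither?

Forbidden

Premise 8, F(¬stow_gear), is equivalent to O(stow_gear).
Premise 6, O(¬don_mask → ¬stow_gear), contraposes to O(stow_gear → don_mask); with O(stow_gear) we get O(don_mask).
Premise 1, O(reject_evidence → ¬don_mask), contraposes to O(don_mask → ¬reject_evidence); with O(don_mask) we get O(¬reject_evidence).
With premise 4, O(¬reject_evidence → authorize_receipt), the K-axiom yields O(authorize_receipt).
The contrapositive of premise 7 (O(¬issue_warning → ¬authorize_receipt)) is O(authorize_receipt → issue_warning), and O(authorize_receipt) is already established, so O(issue_warning).
The contrapositive of premise 10 (O(forward_sample → ¬issue_warning)) is O(issue_warning → ¬forward_sample), and O(issue_warning) is already established, so O(¬forward_sample).
From O(¬forward_sample) and premise 5, O(¬forward_sample → ¬sign_dataset), we obtain O(¬sign_dataset).
Premises 2, 3, 9, 11 do not contribute to this derivation.
Thus O(¬sign_dataset), which is F(sign_dataset): sign_dataset is forbidden.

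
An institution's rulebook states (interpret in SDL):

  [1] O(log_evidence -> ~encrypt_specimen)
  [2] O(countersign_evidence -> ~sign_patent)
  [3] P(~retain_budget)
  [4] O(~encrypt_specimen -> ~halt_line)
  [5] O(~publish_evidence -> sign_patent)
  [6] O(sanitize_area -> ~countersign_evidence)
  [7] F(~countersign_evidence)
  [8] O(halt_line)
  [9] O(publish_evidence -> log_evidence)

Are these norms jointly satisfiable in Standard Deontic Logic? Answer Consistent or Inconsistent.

Inconsistent

From premise 8 we have O(halt_line).
Premise 4, O(~encrypt_specimen -> ~halt_line), contraposes to O(halt_line -> encrypt_specimen); with O(halt_line) we get O(encrypt_specimen).
The contrapositive of premise 1 (O(log_evidence -> ~encrypt_specimen)) is O(encrypt_specimen -> ~log_evidence), and O(encrypt_specimen) is already established, so O(~log_evidence).
Premise 9, O(publish_evidence -> log_evidence), contraposes to O(~log_evidence -> ~publish_evidence); with O(~log_evidence) we get O(~publish_evidence).
From O(~publish_evidence) and premise 5, O(~publish_evidence -> sign_patent), we obtain O(sign_patent).
The contrapositive of premise 2 (O(countersign_evidence -> ~sign_patent)) is O(sign_patent -> ~countersign_evidence), and O(sign_patent) is already established, so O(~countersign_evidence).
However, F(~countersign_evidence) at premise 7 amounts to O(countersign_evidence).
We now have both O(~countersign_evidence) and O(countersign_evidence) — countersign_evidence is simultaneously obligatory and forbidden, violating the D-axiom.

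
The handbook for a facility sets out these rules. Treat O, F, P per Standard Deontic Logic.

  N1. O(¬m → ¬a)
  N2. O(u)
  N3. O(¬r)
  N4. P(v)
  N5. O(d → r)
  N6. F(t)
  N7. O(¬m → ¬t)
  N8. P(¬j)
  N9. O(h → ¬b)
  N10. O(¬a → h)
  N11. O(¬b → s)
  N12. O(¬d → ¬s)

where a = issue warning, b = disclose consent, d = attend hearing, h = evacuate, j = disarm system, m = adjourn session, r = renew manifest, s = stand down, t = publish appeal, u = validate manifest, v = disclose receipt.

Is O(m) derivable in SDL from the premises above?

Yes

From premise 3 we have O(¬r).
The contrapositive of premise 5 (O(d → r)) is O(¬r → ¬d), and O(¬r) is already established, so O(¬d).
With premise 12, O(¬d → ¬s), the K-axiom yields O(¬s).
The contrapositive of premise 11 (O(¬b → s)) is O(¬s → b), and O(¬s) is already established, so O(b).
Premise 9, O(h → ¬b), contraposes to O(b → ¬h); with O(b) we get O(¬h).
Premise 10 is O(¬a → h); contrapositively O(¬h → a). Since O(¬h) holds, K gives O(a).
The contrapositive of premise 1 (O(¬m → ¬a)) is O(a → m), and O(a) is already established, so O(m).
Premises 2, 4, 6, 7, 8 do not contribute to this derivation.
So O(m) follows.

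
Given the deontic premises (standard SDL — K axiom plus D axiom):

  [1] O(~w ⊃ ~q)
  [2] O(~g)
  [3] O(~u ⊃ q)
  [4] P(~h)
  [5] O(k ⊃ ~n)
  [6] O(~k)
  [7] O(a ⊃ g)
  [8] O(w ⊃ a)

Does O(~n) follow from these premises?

No

Premise 5 is O(k ⊃ ~n), but O(k) is not derivable from the premises, so it does not yield O(~n).
No other premise forces O(~n). An ideal world satisfying every premise can still have ~n false, so O(~n) is not derivable.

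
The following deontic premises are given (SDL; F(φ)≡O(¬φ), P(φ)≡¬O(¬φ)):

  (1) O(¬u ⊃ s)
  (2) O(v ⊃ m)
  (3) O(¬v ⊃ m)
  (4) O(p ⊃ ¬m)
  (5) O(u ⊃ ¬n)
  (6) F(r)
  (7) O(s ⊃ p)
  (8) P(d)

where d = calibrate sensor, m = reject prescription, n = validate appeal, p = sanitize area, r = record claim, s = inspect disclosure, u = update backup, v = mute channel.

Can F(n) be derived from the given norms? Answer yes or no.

Premises 3 and 2 cover both cases: O(¬v ⊃ m) and O(v ⊃ m). Since ¬v ∨ v is a tautology, O(m) follows.
The contrapositive of premise 4 (O(p ⊃ ¬m)) is O(m ⊃ ¬p), and O(m) is already established, so O(¬p).
Premise 7, O(s ⊃ p), contraposes to O(¬p ⊃ ¬s); with O(¬p) we get O(¬s).
The contrapositive of premise 1 (O(¬u ⊃ s)) is O(¬s ⊃ u), and O(¬s) is already established, so O(u).
Premise 5 is O(u ⊃ ¬n); since O(u), deontic closure gives O(¬n).
Premises 6, 8 do not contribute to this derivation.
So O(¬n) holds, i.e. F(n). The claim follows.

Yes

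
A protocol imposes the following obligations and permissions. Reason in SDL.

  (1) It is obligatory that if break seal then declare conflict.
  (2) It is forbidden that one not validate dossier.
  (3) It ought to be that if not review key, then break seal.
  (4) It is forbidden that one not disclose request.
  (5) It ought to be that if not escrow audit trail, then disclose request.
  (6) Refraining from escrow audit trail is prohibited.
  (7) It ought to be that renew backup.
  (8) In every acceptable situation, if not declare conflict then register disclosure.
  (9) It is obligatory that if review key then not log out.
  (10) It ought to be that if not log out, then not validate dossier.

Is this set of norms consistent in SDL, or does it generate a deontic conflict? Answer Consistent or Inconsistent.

Premise 5 is O(¬escrow_audit_trail → disclose_request); even if O(disclose_request) held, inferring O(¬escrow_audit_trail) would be affirming the consequent — invalid.
So O(¬escrow_audit_trail) is not derivable, and the apparent clash with O(escrow_audit_trail) does not arise.
A world satisfying every obligation exists (e.g. break_seal=true, declare_conflict=true, disclose_request=true, escrow_audit_trail=true, log_out=true, register_disclosure=false, renew_backup=true, review_key=false, validate_dossier=true); no atom is both obligatory and forbidden, so the set is consistent.

Consistent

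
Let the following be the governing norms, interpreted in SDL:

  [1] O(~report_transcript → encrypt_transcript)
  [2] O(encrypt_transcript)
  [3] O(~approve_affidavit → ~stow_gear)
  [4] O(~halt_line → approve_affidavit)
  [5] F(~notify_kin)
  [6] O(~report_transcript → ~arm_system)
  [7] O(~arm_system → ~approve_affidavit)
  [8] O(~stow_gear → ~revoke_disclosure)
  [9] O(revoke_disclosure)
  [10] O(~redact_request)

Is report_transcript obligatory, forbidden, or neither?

Premise 9 states O(revoke_disclosure) outright.
The contrapositive of premise 8 (O(~stow_gear → ~revoke_disclosure)) is O(revoke_disclosure → stow_gear), and O(revoke_disclosure) is already established, so O(stow_gear).
Premise 3, O(~approve_affidavit → ~stow_gear), contraposes to O(stow_gear → approve_affidavit); with O(stow_gear) we get O(approve_affidavit).
The contrapositive of premise 7 (O(~arm_system → ~approve_affidavit)) is O(approve_affidavit → arm_system), and O(approve_affidavit) is already established, so O(arm_system).
The contrapositive of premise 6 (O(~report_transcript → ~arm_system)) is O(arm_system → report_transcript), and O(arm_system) is already established, so O(report_transcript).
Premises 1, 2, 4, 5, 10 do not contribute to this derivation.
Hence report_transcript is obligatory.

Obligatory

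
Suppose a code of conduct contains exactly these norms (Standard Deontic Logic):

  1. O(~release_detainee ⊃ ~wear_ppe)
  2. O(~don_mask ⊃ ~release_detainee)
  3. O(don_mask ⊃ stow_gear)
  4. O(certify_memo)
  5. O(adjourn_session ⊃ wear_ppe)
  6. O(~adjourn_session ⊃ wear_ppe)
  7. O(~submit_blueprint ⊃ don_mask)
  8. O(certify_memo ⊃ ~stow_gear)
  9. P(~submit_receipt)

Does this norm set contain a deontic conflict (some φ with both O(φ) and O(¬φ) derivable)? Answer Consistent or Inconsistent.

Inconsistent

Premises 6 and 5 cover both cases: O(~adjourn_session ⊃ wear_ppe) and O(adjourn_session ⊃ wear_ppe). Since ~adjourn_session ∨ adjourn_session is a tautology, O(wear_ppe) follows.
Premise 1, O(~release_detainee ⊃ ~wear_ppe), contraposes to O(wear_ppe ⊃ release_detainee); with O(wear_ppe) we get O(release_detainee).
Premise 2 is O(~don_mask ⊃ ~release_detainee); contrapositively O(release_detainee ⊃ don_mask). Since O(release_detainee) holds, K gives O(don_mask).
Applying K to premise 3 (O(don_mask ⊃ stow_gear)) and O(don_mask) yields O(stow_gear).
Premise 8, O(certify_memo ⊃ ~stow_gear), contraposes to O(stow_gear ⊃ ~certify_memo); with O(stow_gear) we get O(~certify_memo).
However, premise 4 gives O(certify_memo).
We now have both O(~certify_memo) and O(certify_memo) — certify_memo is simultaneously obligatory and forbidden, violating the D-axiom.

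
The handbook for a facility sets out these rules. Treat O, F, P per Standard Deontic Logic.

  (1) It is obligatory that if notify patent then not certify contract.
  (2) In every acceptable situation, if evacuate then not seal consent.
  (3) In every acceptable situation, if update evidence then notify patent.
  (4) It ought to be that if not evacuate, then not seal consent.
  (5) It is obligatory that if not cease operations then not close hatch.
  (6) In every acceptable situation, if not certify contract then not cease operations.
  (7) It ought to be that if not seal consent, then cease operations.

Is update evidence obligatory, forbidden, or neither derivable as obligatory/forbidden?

By case analysis on ¬evacuate: premise 4 gives O(¬evacuate → ¬seal_consent) and premise 2 gives O(evacuate → ¬seal_consent), so O(¬seal_consent) either way.
With premise 7, O(¬seal_consent → cease_operations), the K-axiom yields O(cease_operations).
Premise 6 is O(¬certify_contract → ¬cease_operations); contrapositively O(cease_operations → certify_contract). Since O(cease_operations) holds, K gives O(certify_contract).
Premise 1, O(notify_patent → ¬certify_contract), contraposes to O(certify_contract → ¬notify_patent); with O(certify_contract) we get O(¬notify_patent).
Premise 3, O(update_evidence → notify_patent), contraposes to O(¬notify_patent → ¬update_evidence); with O(¬notify_patent) we get O(¬update_evidence).
Premise 5 does not contribute to this derivation.
Thus O(¬update_evidence), which is F(update_evidence): update_evidence is forbidden.

Forbidden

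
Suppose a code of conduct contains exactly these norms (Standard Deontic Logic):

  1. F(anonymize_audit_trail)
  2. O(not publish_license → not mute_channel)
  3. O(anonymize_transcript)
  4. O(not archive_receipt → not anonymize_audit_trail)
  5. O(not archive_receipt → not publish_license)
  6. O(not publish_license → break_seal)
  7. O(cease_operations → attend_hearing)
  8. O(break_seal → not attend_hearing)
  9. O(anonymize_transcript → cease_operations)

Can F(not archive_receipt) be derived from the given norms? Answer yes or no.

From premise 3 we have O(anonymize_transcript).
Applying K to premise 9 (O(anonymize_transcript → cease_operations)) and O(anonymize_transcript) yields O(cease_operations).
From O(cease_operations) and premise 7, O(cease_operations → attend_hearing), we obtain O(attend_hearing).
The contrapositive of premise 8 (O(break_seal → not attend_hearing)) is O(attend_hearing → not break_seal), and O(attend_hearing) is already established, so O(not break_seal).
The contrapositive of premise 6 (O(not publish_license → break_seal)) is O(not break_seal → publish_license), and O(not break_seal) is already established, so O(publish_license).
Premise 5, O(not archive_receipt → not publish_license), contraposes to O(publish_license → archive_receipt); with O(publish_license) we get O(archive_receipt).
Premises 1, 2, 4 do not contribute to this derivation.
So O(archive_receipt) holds, i.e. F(not archive_receipt). The claim follows.

Yes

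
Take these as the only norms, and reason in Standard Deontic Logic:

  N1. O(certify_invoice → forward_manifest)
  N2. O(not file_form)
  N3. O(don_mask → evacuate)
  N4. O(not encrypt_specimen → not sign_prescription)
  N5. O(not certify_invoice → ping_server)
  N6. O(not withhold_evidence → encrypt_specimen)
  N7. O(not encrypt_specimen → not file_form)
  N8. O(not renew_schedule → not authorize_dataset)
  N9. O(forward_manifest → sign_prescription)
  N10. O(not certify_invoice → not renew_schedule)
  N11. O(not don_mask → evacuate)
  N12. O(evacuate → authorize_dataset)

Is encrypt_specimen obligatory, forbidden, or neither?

Premises 3 and 11 cover both cases: O(don_mask → evacuate) and O(not don_mask → evacuate). Since don_mask ∨ not don_mask is a tautology, O(evacuate) follows.
Applying K to premise 12 (O(evacuate → authorize_dataset)) and O(evacuate) yields O(authorize_dataset).
The contrapositive of premise 8 (O(not renew_schedule → not authorize_dataset)) is O(authorize_dataset → renew_schedule), and O(authorize_dataset) is already established, so O(renew_schedule).
Premise 10 is O(not certify_invoice → not renew_schedule); contrapositively O(renew_schedule → certify_invoice). Since O(renew_schedule) holds, K gives O(certify_invoice).
Premise 1 is O(certify_invoice → forward_manifest); since O(certify_invoice), deontic closure gives O(forward_manifest).
With premise 9, O(forward_manifest → sign_prescription), the K-axiom yields O(sign_prescription).
The contrapositive of premise 4 (O(not encrypt_specimen → not sign_prescription)) is O(sign_prescription → encrypt_specimen), and O(sign_prescription) is already established, so O(encrypt_specimen).
Premises 2, 5, 6, 7 do not contribute to this derivation.
Hence encrypt_specimen is obligatory.

Obligatory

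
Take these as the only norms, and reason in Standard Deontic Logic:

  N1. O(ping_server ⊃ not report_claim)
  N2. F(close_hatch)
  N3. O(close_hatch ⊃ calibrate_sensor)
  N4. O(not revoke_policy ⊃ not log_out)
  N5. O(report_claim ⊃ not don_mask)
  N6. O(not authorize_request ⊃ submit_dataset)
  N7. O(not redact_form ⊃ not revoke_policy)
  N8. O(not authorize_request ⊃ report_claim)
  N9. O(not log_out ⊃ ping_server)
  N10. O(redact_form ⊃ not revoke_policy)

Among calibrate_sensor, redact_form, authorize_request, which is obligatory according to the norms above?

By case analysis on redact_form: premise 10 gives O(redact_form ⊃ not revoke_policy) and premise 7 gives O(not redact_form ⊃ not revoke_policy), so O(not revoke_policy) either way.
Premise 4 is O(not revoke_policy ⊃ not log_out); since O(not revoke_policy), deontic closure gives O(not log_out).
With premise 9, O(not log_out ⊃ ping_server), the K-axiom yields O(ping_server).
Applying K to premise 1 (O(ping_server ⊃ not report_claim)) and O(ping_server) yields O(not report_claim).
Premise 8, O(not authorize_request ⊃ report_claim), contraposes to O(not report_claim ⊃ authorize_request); with O(not report_claim) we get O(authorize_request).
So O(authorize_request) holds — authorize_request is obligatory. None of the other listed options is made obligatory by any chain of premises.

authorize_request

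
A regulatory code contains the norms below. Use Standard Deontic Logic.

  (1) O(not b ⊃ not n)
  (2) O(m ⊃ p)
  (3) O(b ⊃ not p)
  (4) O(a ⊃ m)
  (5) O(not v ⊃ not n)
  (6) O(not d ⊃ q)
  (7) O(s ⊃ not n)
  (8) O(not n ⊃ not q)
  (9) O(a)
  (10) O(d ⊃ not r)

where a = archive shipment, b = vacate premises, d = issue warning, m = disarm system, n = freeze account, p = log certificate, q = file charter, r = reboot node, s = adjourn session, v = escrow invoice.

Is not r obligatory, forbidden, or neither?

Obligatory

Premise 9 gives O(a).
Applying K to premise 4 (O(a ⊃ m)) and O(a) yields O(m).
Premise 2 is O(m ⊃ p); since O(m), deontic closure gives O(p).
Premise 3, O(b ⊃ not p), contraposes to O(p ⊃ not b); with O(p) we get O(not b).
With premise 1, O(not b ⊃ not n), the K-axiom yields O(not n).
Premise 8 is O(not n ⊃ not q); since O(not n), deontic closure gives O(not q).
Premise 6, O(not d ⊃ q), contraposes to O(not q ⊃ d); with O(not q) we get O(d).
From O(d) and premise 10, O(d ⊃ not r), we obtain O(not r).
Premises 5, 7 do not contribute to this derivation.
Hence not r is obligatory.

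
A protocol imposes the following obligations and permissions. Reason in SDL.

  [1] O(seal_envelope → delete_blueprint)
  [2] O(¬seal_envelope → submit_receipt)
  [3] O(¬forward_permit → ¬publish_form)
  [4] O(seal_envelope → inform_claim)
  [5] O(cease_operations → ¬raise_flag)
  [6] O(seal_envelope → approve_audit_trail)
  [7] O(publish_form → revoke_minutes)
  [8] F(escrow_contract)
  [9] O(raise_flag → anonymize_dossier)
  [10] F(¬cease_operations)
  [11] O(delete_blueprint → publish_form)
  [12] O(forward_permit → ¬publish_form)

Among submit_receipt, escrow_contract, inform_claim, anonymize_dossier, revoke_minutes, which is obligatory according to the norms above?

submit_receipt

Premises 3 and 12 cover both cases: O(¬forward_permit → ¬publish_form) and O(forward_permit → ¬publish_form). Since ¬forward_permit ∨ forward_permit is a tautology, O(¬publish_form) follows.
The contrapositive of premise 11 (O(delete_blueprint → publish_form)) is O(¬publish_form → ¬delete_blueprint), and O(¬publish_form) is already established, so O(¬delete_blueprint).
Premise 1, O(seal_envelope → delete_blueprint), contraposes to O(¬delete_blueprint → ¬seal_envelope); with O(¬delete_blueprint) we get O(¬seal_envelope).
Applying K to premise 2 (O(¬seal_envelope → submit_receipt)) and O(¬seal_envelope) yields O(submit_receipt).
So O(submit_receipt) holds — submit_receipt is obligatory. None of the other listed options is made obligatory by any chain of premises.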